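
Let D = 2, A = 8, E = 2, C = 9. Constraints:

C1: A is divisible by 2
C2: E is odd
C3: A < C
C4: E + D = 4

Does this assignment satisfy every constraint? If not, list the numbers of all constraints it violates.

Violated: 2.

C1: 8 / 2 = 4, so 2 divides 8 — satisfied.
C2: E = 2 is even — violated.
C3: A = 8, C = 9; 8 < 9 — satisfied.
C4: E + D = 2 + 2 = 4 — satisfied.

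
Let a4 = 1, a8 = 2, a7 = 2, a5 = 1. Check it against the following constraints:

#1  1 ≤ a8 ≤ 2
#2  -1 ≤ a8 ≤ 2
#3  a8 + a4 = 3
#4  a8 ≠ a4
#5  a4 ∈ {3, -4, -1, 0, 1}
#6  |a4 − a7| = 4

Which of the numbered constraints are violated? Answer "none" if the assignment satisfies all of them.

Constraint 6 does not hold.

#1 a8 = 2 lies in [1, 2]  ✔
#2 a8 = 2 lies in [-1, 2]  ✔
#3 a8 + a4 = 2 + 1 = 3  ✔
#4 a8 = 2, a4 = 1; distinct  ✔
#5 a4 = 1 is in {3, -4, -1, 0, 1}  ✔
#6 |1 − 2| = 1, not 4  ✘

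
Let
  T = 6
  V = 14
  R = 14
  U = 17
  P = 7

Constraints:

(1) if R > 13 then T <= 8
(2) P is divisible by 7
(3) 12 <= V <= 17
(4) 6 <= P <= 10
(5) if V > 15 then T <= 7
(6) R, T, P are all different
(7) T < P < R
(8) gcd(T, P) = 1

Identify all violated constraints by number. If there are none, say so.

(1) R = 14 > 13, so we need T ≤ 8; T = 6 ≤ 8  OK
(2) 7 / 7 = 1, so 7 divides 7  OK
(3) V = 14 lies in [12, 17]  OK
(4) P = 7 lies in [6, 10]  OK
(5) V = 14, not > 15; antecedent false, conditional vacuously true  OK
(6) values 14, 6, 7 are pairwise distinct  OK
(7) values 6 < 7 < 14  OK
(8) gcd(6, 7) = 1  OK

No violations.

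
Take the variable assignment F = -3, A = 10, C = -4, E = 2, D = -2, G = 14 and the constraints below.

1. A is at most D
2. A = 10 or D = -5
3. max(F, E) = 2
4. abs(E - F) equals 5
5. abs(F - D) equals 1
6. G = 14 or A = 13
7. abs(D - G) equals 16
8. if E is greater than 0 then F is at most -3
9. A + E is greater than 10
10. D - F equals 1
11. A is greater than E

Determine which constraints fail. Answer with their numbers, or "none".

Constraint 1 does not hold.

1. A = 10, D = -2; 10 > -2 (want ≤)  fails
2. A = 10 = 10 (first disjunct)  holds
3. max(-3, 2) = 2  holds
4. abs(2 - (-3)) = 5  holds
5. abs(-3 - (-2)) = 1  holds
6. G = 14 = 14 (first disjunct)  holds
7. abs(-2 - 14) = 16  holds
8. E = 2 > 0, so we need F ≤ -3; F = -3 ≤ -3  holds
9. A + E = 10 + 2 = 12; 12 > 10  holds
10. D - F = -2 - (-3) = 1  holds
11. A = 10, E = 2; 10 > 2  holds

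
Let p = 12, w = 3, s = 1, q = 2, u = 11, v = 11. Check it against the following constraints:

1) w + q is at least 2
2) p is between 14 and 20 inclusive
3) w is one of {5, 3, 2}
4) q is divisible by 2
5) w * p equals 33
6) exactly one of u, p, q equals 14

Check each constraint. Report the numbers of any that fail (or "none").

The assignment fails constraints 2, 5, 6.

1) w + q = 3 + 2 = 5; 5 ≥ 2 — holds.
2) p = 12 is outside [14, 20] — does not hold.
3) w = 3 is in {5, 3, 2} — holds.
4) 2 / 2 = 1, so 2 divides 2 — holds.
5) w * p = 3 * 12 = 36, not 33 — does not hold.
6) u=11, p=12, q=2; 0 of them equal 14, not exactly one — does not hold.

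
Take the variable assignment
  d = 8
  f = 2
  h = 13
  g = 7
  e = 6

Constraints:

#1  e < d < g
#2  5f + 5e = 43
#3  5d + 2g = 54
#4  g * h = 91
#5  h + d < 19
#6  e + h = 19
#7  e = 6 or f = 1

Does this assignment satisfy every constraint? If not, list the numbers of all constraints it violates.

#1 values 6, 8, 7; d = 8 is not < g = 7  ✗
#2 5f + 5e = 5(2) + 5(6) = 40, not 43  ✗
#3 5d + 2g = 5(8) + 2(7) = 54  ✓
#4 g * h = 7 * 13 = 91  ✓
#5 h + d = 13 + 8 = 21; 21 ≥ 19, bound 19 not met  ✗
#6 e + h = 6 + 13 = 19  ✓
#7 e = 6 = 6 (first disjunct)  ✓

Constraints 1, 2, 5 do not hold.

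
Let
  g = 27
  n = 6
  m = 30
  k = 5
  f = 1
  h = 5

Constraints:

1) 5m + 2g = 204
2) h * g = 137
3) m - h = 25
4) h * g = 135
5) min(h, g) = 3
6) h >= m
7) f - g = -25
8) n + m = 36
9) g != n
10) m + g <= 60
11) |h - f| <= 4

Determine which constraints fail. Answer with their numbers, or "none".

Violated: 2, 5, 6, and 7.

1) 5m + 2g = 5(30) + 2(27) = 204 — satisfied.
2) h * g = 5 * 27 = 135, not 137 — violated.
3) m - h = 30 - 5 = 25 — satisfied.
4) h * g = 5 * 27 = 135 — satisfied.
5) min(5, 27) = 5, not 3 — violated.
6) h = 5, m = 30; 5 < 30 (want ≥) — violated.
7) f - g = 1 - 27 = -26, not -25 — violated.
8) n + m = 6 + 30 = 36 — satisfied.
9) g = 27, n = 6; distinct — satisfied.
10) m + g = 30 + 27 = 57; 57 ≤ 60 — satisfied.
11) |5 - 1| = 4; 4 ≤ 4 — satisfied.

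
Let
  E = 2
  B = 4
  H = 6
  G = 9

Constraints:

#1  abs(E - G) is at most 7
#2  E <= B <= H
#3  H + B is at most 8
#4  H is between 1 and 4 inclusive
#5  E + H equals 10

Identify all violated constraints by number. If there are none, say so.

#1 abs(2 - 9) = 7; 7 ≤ 7 — holds.
#2 values 2 <= 4 <= 6 — holds.
#3 H + B = 6 + 4 = 10; 10 > 8, bound 8 not met — does not hold.
#4 H = 6 is outside [1, 4] — does not hold.
#5 E + H = 2 + 6 = 8, not 10 — does not hold.

Constraints 3, 4, 5 do not hold.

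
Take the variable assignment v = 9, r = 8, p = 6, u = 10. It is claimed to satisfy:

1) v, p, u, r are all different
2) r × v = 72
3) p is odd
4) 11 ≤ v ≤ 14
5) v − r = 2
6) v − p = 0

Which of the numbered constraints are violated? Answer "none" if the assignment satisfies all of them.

1) values 9, 6, 10, 8 are pairwise distinct — holds.
2) r × v = 8 × 9 = 72 — holds.
3) p = 6 is even — does not hold.
4) v = 9 is outside [11, 14] — does not hold.
5) v − r = 9 − 8 = 1, not 2 — does not hold.
6) v − p = 9 − 6 = 3, not 0 — does not hold.

The assignment fails constraints 3, 4, 5, and 6.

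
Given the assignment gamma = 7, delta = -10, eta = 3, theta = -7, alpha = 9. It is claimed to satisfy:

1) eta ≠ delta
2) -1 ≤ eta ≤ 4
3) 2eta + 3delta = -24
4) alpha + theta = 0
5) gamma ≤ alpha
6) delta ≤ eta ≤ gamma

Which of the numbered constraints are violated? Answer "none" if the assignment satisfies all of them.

Violated: 4.

1) eta = 3, delta = -10; distinct  holds
2) eta = 3 lies in [-1, 4]  holds
3) 2eta + 3delta = 2(3) + 3(-10) = -24  holds
4) alpha + theta = 9 + (-7) = 2, not 0  fails
5) gamma = 7, alpha = 9; 7 ≤ 9  holds
6) values -10 ≤ 3 ≤ 7  holds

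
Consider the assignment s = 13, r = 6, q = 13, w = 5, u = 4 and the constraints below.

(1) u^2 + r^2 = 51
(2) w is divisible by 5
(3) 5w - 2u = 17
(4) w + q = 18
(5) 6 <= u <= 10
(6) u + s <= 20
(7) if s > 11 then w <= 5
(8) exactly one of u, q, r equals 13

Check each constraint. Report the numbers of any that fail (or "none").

The assignment fails constraints 1 and 5.

(1) u^2 + r^2 = 4^2 + 6^2 = 16 + 36 = 52, not 51 — violated.
(2) 5 / 5 = 1, so 5 divides 5 — OK.
(3) 5w - 2u = 5(5) - 2(4) = 17 — OK.
(4) w + q = 5 + 13 = 18 — OK.
(5) u = 4 is outside [6, 10] — violated.
(6) u + s = 4 + 13 = 17; 17 ≤ 20 — OK.
(7) s = 13 > 11, so we need w ≤ 5; w = 5 ≤ 5 — OK.
(8) u=4, q=13, r=6; 1 of them equals 13 — OK.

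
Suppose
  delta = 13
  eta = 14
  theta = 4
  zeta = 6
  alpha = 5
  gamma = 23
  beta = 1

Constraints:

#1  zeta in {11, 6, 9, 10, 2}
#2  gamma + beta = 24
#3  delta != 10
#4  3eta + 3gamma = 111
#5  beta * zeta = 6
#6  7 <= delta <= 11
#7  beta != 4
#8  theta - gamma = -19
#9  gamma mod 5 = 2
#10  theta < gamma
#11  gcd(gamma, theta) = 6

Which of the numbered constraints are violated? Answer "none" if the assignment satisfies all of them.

#1 zeta = 6 is in {11, 6, 9, 10, 2} — holds.
#2 gamma + beta = 23 + 1 = 24 — holds.
#3 delta = 13, and 13 ≠ 10 — holds.
#4 3eta + 3gamma = 3(14) + 3(23) = 111 — holds.
#5 beta * zeta = 1 * 6 = 6 — holds.
#6 delta = 13 is outside [7, 11] — fails.
#7 beta = 1, and 1 ≠ 4 — holds.
#8 theta - gamma = 4 - 23 = -19 — holds.
#9 23 mod 5 = 3, not 2 — fails.
#10 theta = 4, gamma = 23; 4 < 23 — holds.
#11 gcd(23, 4) = 1, not 6 — fails.

Constraints 6, 9, 11 are violated.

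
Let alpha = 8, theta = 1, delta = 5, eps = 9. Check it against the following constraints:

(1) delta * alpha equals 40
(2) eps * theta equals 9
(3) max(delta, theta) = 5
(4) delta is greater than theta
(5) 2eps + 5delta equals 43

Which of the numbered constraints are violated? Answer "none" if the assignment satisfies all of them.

The assignment satisfies every constraint.

(1) delta * alpha = 5 * 8 = 40 — satisfied.
(2) eps * theta = 9 * 1 = 9 — satisfied.
(3) max(5, 1) = 5 — satisfied.
(4) delta = 5, theta = 1; 5 > 1 — satisfied.
(5) 2eps + 5delta = 2(9) + 5(5) = 43 — satisfied.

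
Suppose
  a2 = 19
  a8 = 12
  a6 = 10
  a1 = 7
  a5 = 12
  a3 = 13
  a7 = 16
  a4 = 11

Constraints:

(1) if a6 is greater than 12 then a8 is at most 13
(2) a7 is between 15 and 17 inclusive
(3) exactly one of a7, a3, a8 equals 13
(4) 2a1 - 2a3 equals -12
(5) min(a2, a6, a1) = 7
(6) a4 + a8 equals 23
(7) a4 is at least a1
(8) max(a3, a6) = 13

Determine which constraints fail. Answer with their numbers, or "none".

No violations.

(1) a6 = 10, not > 12; antecedent false, conditional vacuously true  OK
(2) a7 = 16 lies in [15, 17]  OK
(3) a7=16, a3=13, a8=12; 1 of them equals 13  OK
(4) 2a1 - 2a3 = 2(7) - 2(13) = -12  OK
(5) min(19, 10, 7) = 7  OK
(6) a4 + a8 = 11 + 12 = 23  OK
(7) a4 = 11, a1 = 7; 11 ≥ 7  OK
(8) max(13, 10) = 13  OK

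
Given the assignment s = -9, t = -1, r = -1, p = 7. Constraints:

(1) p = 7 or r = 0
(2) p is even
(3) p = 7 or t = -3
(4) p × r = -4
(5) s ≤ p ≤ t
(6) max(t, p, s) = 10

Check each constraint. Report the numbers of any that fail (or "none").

(1) p = 7 = 7 (first disjunct)  ✓
(2) p = 7 is odd  ✗
(3) p = 7 = 7 (first disjunct)  ✓
(4) p × r = 7 × (-1) = -7, not -4  ✗
(5) values -9, 7, -1; p = 7 is not ≤ t = -1  ✗
(6) max(-1, 7, -9) = 7, not 10  ✗

The assignment fails constraints 2, 4, 5, and 6.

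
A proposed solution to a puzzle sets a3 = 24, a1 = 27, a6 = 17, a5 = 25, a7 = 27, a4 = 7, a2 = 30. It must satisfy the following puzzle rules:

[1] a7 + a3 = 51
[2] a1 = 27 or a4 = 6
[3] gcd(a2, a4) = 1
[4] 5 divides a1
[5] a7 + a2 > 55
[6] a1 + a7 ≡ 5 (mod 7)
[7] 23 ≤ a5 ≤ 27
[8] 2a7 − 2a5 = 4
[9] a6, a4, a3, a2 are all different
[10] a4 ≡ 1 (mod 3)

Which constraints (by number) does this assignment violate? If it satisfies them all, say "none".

No — constraint 4 is not satisfied.

[1] a7 + a3 = 27 + 24 = 51 — OK.
[2] a1 = 27 = 27 (first disjunct) — OK.
[3] gcd(30, 7) = 1 — OK.
[4] 27 = 5×5 + 2, so 5 does not divide 27 — violated.
[5] a7 + a2 = 27 + 30 = 57; 57 > 55 — OK.
[6] a1 + a7 = 54; 54 mod 7 = 5 — OK.
[7] a5 = 25 lies in [23, 27] — OK.
[8] 2a7 − 2a5 = 2(27) − 2(25) = 4 — OK.
[9] values 17, 7, 24, 30 are pairwise distinct — OK.
[10] 7 mod 3 = 1 — OK.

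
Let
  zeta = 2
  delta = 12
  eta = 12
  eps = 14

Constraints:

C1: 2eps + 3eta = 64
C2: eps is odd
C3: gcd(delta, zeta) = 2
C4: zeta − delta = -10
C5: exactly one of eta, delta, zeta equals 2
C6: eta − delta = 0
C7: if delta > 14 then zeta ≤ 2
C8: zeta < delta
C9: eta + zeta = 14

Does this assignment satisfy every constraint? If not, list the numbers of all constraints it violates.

No — constraint 2 is not satisfied.

C1: 2eps + 3eta = 2(14) + 3(12) = 64 — holds.
C2: eps = 14 is even — does not hold.
C3: gcd(12, 2) = 2 — holds.
C4: zeta − delta = 2 − 12 = -10 — holds.
C5: eta=12, delta=12, zeta=2; 1 of them equals 2 — holds.
C6: eta − delta = 12 − 12 = 0 — holds.
C7: delta = 12, not > 14; antecedent false, conditional vacuously true — holds.
C8: zeta = 2, delta = 12; 2 < 12 — holds.
C9: eta + zeta = 12 + 2 = 14 — holds.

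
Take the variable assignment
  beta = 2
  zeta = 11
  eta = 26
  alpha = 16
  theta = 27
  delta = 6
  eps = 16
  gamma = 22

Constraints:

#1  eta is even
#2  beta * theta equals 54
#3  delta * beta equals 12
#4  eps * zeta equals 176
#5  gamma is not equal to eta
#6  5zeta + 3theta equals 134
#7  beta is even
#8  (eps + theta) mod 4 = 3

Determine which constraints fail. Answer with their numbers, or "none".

Constraint 6 does not hold.

#1 eta = 26 is even  ✔
#2 beta * theta = 2 * 27 = 54  ✔
#3 delta * beta = 6 * 2 = 12  ✔
#4 eps * zeta = 16 * 11 = 176  ✔
#5 gamma = 22, eta = 26; distinct  ✔
#6 5zeta + 3theta = 5(11) + 3(27) = 136, not 134  ✘
#7 beta = 2 is even  ✔
#8 eps + theta = 43; 43 mod 4 = 3  ✔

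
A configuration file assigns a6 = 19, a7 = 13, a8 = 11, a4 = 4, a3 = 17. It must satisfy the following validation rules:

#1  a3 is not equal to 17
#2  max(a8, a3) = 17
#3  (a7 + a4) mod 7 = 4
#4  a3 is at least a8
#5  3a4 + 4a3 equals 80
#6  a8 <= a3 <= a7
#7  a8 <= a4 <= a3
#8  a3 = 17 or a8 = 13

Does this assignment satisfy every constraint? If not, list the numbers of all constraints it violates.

#1 a3 = 17, but 17 is required to differ — violated.
#2 max(11, 17) = 17 — OK.
#3 a7 + a4 = 17; 17 mod 7 = 3, not 4 — violated.
#4 a3 = 17, a8 = 11; 17 ≥ 11 — OK.
#5 3a4 + 4a3 = 3(4) + 4(17) = 80 — OK.
#6 values 11, 17, 13; a3 = 17 is not <= a7 = 13 — violated.
#7 values 11, 4, 17; a8 = 11 is not <= a4 = 4 — violated.
#8 a3 = 17 = 17 (first disjunct) — OK.

No — constraints 1, 3, 6, and 7 are not satisfied.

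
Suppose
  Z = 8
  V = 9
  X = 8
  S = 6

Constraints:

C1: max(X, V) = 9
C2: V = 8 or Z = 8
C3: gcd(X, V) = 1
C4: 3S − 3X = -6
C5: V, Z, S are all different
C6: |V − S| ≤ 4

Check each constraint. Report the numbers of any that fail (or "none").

C1: max(8, 9) = 9  ✔
C2: V = 9 ≠ 8, but Z = 8 = 8 (second disjunct)  ✔
C3: gcd(8, 9) = 1  ✔
C4: 3S − 3X = 3(6) − 3(8) = -6  ✔
C5: values 9, 8, 6 are pairwise distinct  ✔
C6: |9 − 6| = 3; 3 ≤ 4  ✔

All constraints are satisfied.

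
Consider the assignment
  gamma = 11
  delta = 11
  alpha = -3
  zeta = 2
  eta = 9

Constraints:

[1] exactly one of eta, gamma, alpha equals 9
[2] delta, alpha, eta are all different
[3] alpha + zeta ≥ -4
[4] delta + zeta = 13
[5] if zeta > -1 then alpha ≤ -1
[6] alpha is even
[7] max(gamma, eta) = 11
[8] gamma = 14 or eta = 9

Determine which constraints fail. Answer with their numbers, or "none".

[1] eta=9, gamma=11, alpha=-3; 1 of them equals 9  holds
[2] values 11, -3, 9 are pairwise distinct  holds
[3] alpha + zeta = -3 + 2 = -1; -1 ≥ -4  holds
[4] delta + zeta = 11 + 2 = 13  holds
[5] zeta = 2 > -1, so we need alpha ≤ -1; alpha = -3 ≤ -1  holds
[6] alpha = -3 is odd  fails
[7] max(11, 9) = 11  holds
[8] gamma = 11 ≠ 14, but eta = 9 = 9 (second disjunct)  holds

Violated: 6.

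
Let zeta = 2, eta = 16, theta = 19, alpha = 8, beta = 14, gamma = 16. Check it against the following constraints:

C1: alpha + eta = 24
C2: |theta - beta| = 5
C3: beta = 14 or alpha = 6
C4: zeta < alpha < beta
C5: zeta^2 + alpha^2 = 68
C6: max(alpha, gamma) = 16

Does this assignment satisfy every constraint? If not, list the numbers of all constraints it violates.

Yes — all constraints hold.

C1: alpha + eta = 8 + 16 = 24  OK
C2: |19 - 14| = 5  OK
C3: beta = 14 = 14 (first disjunct)  OK
C4: values 2 < 8 < 14  OK
C5: zeta^2 + alpha^2 = 2^2 + 8^2 = 4 + 64 = 68  OK
C6: max(8, 16) = 16  OK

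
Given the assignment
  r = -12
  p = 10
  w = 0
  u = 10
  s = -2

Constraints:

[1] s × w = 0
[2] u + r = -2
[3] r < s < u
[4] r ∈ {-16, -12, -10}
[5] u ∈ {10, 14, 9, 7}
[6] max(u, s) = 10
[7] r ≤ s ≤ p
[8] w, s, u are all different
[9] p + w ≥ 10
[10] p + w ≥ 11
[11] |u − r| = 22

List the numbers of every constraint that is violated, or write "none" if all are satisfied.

[1] s × w = -2 × 0 = 0  OK
[2] u + r = 10 + (-12) = -2  OK
[3] values -12 < -2 < 10  OK
[4] r = -12 is in {-16, -12, -10}  OK
[5] u = 10 is in {10, 14, 9, 7}  OK
[6] max(10, -2) = 10  OK
[7] values -12 ≤ -2 ≤ 10  OK
[8] values 0, -2, 10 are pairwise distinct  OK
[9] p + w = 10 + 0 = 10; 10 ≥ 10  OK
[10] p + w = 10 + 0 = 10; 10 < 11, bound 11 not met  FAIL
[11] |10 − (-12)| = 22  OK

Constraint 10 is violated.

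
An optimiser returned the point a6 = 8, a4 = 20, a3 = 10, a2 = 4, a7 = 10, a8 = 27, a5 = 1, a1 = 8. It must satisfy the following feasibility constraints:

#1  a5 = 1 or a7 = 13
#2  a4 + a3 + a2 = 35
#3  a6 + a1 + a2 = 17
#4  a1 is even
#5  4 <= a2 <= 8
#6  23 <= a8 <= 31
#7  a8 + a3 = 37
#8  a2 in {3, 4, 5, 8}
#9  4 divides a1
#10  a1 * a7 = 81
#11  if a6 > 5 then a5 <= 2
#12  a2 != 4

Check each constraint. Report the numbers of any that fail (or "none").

Constraints 2, 3, 10, and 12 are violated.

#1 a5 = 1 = 1 (first disjunct)  yes
#2 a4 + a3 + a2 = 20 + 10 + 4 = 34, not 35  no
#3 a6 + a1 + a2 = 8 + 8 + 4 = 20, not 17  no
#4 a1 = 8 is even  yes
#5 a2 = 4 lies in [4, 8]  yes
#6 a8 = 27 lies in [23, 31]  yes
#7 a8 + a3 = 27 + 10 = 37  yes
#8 a2 = 4 is in {3, 4, 5, 8}  yes
#9 8 / 4 = 2, so 4 divides 8  yes
#10 a1 * a7 = 8 * 10 = 80, not 81  no
#11 a6 = 8 > 5, so we need a5 ≤ 2; a5 = 1 ≤ 2  yes
#12 a2 = 4, but 4 is required to differ  no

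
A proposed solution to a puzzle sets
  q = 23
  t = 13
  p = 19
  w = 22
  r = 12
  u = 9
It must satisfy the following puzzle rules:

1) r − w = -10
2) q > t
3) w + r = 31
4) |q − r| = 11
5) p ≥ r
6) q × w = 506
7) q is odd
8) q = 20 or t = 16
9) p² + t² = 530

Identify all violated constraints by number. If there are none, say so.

No — constraints 3 and 8 are not satisfied.

1) r − w = 12 − 22 = -10  ✔
2) q = 23, t = 13; 23 > 13  ✔
3) w + r = 22 + 12 = 34, not 31  ✘
4) |23 − 12| = 11  ✔
5) p = 19, r = 12; 19 ≥ 12  ✔
6) q × w = 23 × 22 = 506  ✔
7) q = 23 is odd  ✔
8) q = 23 ≠ 20 and t = 13 ≠ 16; both disjuncts false  ✘
9) p² + t² = 19² + 13² = 361 + 169 = 530  ✔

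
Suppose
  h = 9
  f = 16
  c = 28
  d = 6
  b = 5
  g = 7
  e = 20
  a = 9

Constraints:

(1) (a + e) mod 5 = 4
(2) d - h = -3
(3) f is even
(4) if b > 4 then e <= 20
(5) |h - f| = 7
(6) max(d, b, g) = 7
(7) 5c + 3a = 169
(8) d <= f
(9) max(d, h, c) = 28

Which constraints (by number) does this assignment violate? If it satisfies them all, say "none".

(1) a + e = 29; 29 mod 5 = 4  ✓
(2) d - h = 6 - 9 = -3  ✓
(3) f = 16 is even  ✓
(4) b = 5 > 4, so we need e ≤ 20; e = 20 ≤ 20  ✓
(5) |9 - 16| = 7  ✓
(6) max(6, 5, 7) = 7  ✓
(7) 5c + 3a = 5(28) + 3(9) = 167, not 169  ✗
(8) d = 6, f = 16; 6 ≤ 16  ✓
(9) max(6, 9, 28) = 28  ✓

No — constraint 7 is not satisfied.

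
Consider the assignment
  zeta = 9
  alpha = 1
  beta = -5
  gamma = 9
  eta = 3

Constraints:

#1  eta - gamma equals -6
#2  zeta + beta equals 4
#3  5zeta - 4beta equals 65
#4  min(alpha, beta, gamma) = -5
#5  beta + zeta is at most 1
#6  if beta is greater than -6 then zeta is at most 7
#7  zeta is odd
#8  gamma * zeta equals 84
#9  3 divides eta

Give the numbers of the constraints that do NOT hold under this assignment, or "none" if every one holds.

#1 eta - gamma = 3 - 9 = -6 — satisfied.
#2 zeta + beta = 9 + (-5) = 4 — satisfied.
#3 5zeta - 4beta = 5(9) - 4(-5) = 65 — satisfied.
#4 min(1, -5, 9) = -5 — satisfied.
#5 beta + zeta = -5 + 9 = 4; 4 > 1, bound 1 not met — violated.
#6 beta = -5 > -6, so we need zeta ≤ 7; but zeta = 9 > 7 — violated.
#7 zeta = 9 is odd — satisfied.
#8 gamma * zeta = 9 * 9 = 81, not 84 — violated.
#9 3 / 3 = 1, so 3 divides 3 — satisfied.

Constraints 5, 6, and 8 are violated.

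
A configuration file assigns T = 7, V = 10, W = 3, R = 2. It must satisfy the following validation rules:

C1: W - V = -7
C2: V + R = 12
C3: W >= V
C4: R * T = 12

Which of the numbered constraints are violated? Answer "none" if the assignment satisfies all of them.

C1: W - V = 3 - 10 = -7 — holds.
C2: V + R = 10 + 2 = 12 — holds.
C3: W = 3, V = 10; 3 < 10 (want ≥) — does not hold.
C4: R * T = 2 * 7 = 14, not 12 — does not hold.

Violated: 3 and 4.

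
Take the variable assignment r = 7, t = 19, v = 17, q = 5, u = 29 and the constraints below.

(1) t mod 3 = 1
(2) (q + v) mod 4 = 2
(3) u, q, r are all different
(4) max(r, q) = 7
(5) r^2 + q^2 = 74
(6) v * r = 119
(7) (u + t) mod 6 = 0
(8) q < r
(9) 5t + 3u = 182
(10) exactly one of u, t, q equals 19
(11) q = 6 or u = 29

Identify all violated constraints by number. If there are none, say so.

(1) 19 mod 3 = 1  true
(2) q + v = 22; 22 mod 4 = 2  true
(3) values 29, 5, 7 are pairwise distinct  true
(4) max(7, 5) = 7  true
(5) r^2 + q^2 = 7^2 + 5^2 = 49 + 25 = 74  true
(6) v * r = 17 * 7 = 119  true
(7) u + t = 48; 48 mod 6 = 0  true
(8) q = 5, r = 7; 5 < 7  true
(9) 5t + 3u = 5(19) + 3(29) = 182  true
(10) u=29, t=19, q=5; 1 of them equals 19  true
(11) q = 5 ≠ 6, but u = 29 = 29 (second disjunct)  true

The assignment satisfies every constraint.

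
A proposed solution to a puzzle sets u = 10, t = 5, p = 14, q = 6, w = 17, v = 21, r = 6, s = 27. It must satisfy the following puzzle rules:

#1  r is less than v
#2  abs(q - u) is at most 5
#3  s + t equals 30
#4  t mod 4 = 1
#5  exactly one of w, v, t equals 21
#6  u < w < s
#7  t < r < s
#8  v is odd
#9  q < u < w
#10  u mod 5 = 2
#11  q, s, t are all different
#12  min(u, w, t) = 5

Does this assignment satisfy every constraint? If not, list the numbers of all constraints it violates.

#1 r = 6, v = 21; 6 < 21  holds
#2 abs(6 - 10) = 4; 4 ≤ 5  holds
#3 s + t = 27 + 5 = 32, not 30  fails
#4 5 mod 4 = 1  holds
#5 w=17, v=21, t=5; 1 of them equals 21  holds
#6 values 10 < 17 < 27  holds
#7 values 5 < 6 < 27  holds
#8 v = 21 is odd  holds
#9 values 6 < 10 < 17  holds
#10 10 mod 5 = 0, not 2  fails
#11 values 6, 27, 5 are pairwise distinct  holds
#12 min(10, 17, 5) = 5  holds

Constraints 3 and 10 do not hold.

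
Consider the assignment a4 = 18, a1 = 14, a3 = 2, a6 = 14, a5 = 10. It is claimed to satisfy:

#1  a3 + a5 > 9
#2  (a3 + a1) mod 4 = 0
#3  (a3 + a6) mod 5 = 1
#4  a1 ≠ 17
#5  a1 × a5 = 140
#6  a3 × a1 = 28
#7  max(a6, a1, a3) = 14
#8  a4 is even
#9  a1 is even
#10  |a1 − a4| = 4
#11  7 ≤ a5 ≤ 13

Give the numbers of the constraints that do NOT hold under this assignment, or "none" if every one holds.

#1 a3 + a5 = 2 + 10 = 12; 12 > 9  yes
#2 a3 + a1 = 16; 16 mod 4 = 0  yes
#3 a3 + a6 = 16; 16 mod 5 = 1  yes
#4 a1 = 14, and 14 ≠ 17  yes
#5 a1 × a5 = 14 × 10 = 140  yes
#6 a3 × a1 = 2 × 14 = 28  yes
#7 max(14, 14, 2) = 14  yes
#8 a4 = 18 is even  yes
#9 a1 = 14 is even  yes
#10 |14 − 18| = 4  yes
#11 a5 = 10 lies in [7, 13]  yes

No violations.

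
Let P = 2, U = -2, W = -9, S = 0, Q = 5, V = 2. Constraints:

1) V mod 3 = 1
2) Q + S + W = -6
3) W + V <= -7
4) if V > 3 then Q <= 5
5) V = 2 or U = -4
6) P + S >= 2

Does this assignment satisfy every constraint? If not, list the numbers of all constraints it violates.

1) 2 mod 3 = 2, not 1  ✘
2) Q + S + W = 5 + 0 + (-9) = -4, not -6  ✘
3) W + V = -9 + 2 = -7; -7 ≤ -7  ✔
4) V = 2, not > 3; antecedent false, conditional vacuously true  ✔
5) V = 2 = 2 (first disjunct)  ✔
6) P + S = 2 + 0 = 2; 2 ≥ 2  ✔

Violated: 1, 2.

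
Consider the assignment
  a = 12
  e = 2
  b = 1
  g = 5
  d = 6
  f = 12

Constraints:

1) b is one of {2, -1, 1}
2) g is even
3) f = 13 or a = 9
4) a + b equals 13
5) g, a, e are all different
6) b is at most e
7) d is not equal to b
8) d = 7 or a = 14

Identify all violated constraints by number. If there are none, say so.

Constraints 2, 3, and 8 are violated.

1) b = 1 is in {2, -1, 1}  OK
2) g = 5 is odd  FAIL
3) f = 12 ≠ 13 and a = 12 ≠ 9; both disjuncts false  FAIL
4) a + b = 12 + 1 = 13  OK
5) values 5, 12, 2 are pairwise distinct  OK
6) b = 1, e = 2; 1 ≤ 2  OK
7) d = 6, b = 1; distinct  OK
8) d = 6 ≠ 7 and a = 12 ≠ 14; both disjuncts false  FAIL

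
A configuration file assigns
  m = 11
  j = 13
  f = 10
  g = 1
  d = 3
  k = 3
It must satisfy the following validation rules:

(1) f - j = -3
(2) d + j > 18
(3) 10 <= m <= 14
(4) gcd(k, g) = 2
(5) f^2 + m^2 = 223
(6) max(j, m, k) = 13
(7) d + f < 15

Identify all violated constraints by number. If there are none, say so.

Violated: 2, 4, and 5.

(1) f - j = 10 - 13 = -3  yes
(2) d + j = 3 + 13 = 16; 16 ≤ 18, bound 18 not met  no
(3) m = 11 lies in [10, 14]  yes
(4) gcd(3, 1) = 1, not 2  no
(5) f^2 + m^2 = 10^2 + 11^2 = 100 + 121 = 221, not 223  no
(6) max(13, 11, 3) = 13  yes
(7) d + f = 3 + 10 = 13; 13 < 15  yes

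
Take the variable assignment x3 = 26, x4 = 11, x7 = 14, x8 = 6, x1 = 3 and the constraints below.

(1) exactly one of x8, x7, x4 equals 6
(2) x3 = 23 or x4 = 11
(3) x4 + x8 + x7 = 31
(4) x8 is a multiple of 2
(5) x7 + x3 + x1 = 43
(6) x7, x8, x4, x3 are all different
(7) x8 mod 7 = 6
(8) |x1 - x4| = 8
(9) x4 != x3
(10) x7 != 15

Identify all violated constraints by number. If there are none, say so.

The assignment satisfies every constraint.

(1) x8=6, x7=14, x4=11; 1 of them equals 6 — holds.
(2) x3 = 26 ≠ 23, but x4 = 11 = 11 (second disjunct) — holds.
(3) x4 + x8 + x7 = 11 + 6 + 14 = 31 — holds.
(4) 6 / 2 = 3, so 2 divides 6 — holds.
(5) x7 + x3 + x1 = 14 + 26 + 3 = 43 — holds.
(6) values 14, 6, 11, 26 are pairwise distinct — holds.
(7) 6 mod 7 = 6 — holds.
(8) |3 - 11| = 8 — holds.
(9) x4 = 11, x3 = 26; distinct — holds.
(10) x7 = 14, and 14 ≠ 15 — holds.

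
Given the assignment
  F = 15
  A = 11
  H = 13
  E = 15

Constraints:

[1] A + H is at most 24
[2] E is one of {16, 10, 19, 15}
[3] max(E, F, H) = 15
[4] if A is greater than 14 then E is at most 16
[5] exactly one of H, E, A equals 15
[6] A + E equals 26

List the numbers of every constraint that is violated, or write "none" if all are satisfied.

[1] A + H = 11 + 13 = 24; 24 ≤ 24 — holds.
[2] E = 15 is in {16, 10, 19, 15} — holds.
[3] max(15, 15, 13) = 15 — holds.
[4] A = 11, not > 14; antecedent false, conditional vacuously true — holds.
[5] H=13, E=15, A=11; 1 of them equals 15 — holds.
[6] A + E = 11 + 15 = 26 — holds.

Yes — all constraints hold.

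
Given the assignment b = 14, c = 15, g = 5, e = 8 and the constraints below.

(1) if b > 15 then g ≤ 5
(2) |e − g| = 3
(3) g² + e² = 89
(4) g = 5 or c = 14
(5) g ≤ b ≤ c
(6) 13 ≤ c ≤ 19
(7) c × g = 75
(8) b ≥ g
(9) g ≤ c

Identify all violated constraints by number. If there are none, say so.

All constraints are satisfied.

(1) b = 14, not > 15; antecedent false, conditional vacuously true  OK
(2) |8 − 5| = 3  OK
(3) g² + e² = 5² + 8² = 25 + 64 = 89  OK
(4) g = 5 = 5 (first disjunct)  OK
(5) values 5 ≤ 14 ≤ 15  OK
(6) c = 15 lies in [13, 19]  OK
(7) c × g = 15 × 5 = 75  OK
(8) b = 14, g = 5; 14 ≥ 5  OK
(9) g = 5, c = 15; 5 ≤ 15  OK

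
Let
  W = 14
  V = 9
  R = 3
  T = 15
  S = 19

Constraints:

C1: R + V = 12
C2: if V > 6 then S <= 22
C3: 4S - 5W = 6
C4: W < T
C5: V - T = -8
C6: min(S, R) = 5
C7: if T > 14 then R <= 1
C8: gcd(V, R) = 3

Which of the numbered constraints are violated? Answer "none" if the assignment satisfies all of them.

C1: R + V = 3 + 9 = 12  ✔
C2: V = 9 > 6, so we need S ≤ 22; S = 19 ≤ 22  ✔
C3: 4S - 5W = 4(19) - 5(14) = 6  ✔
C4: W = 14, T = 15; 14 < 15  ✔
C5: V - T = 9 - 15 = -6, not -8  ✘
C6: min(19, 3) = 3, not 5  ✘
C7: T = 15 > 14, so we need R ≤ 1; but R = 3 > 1  ✘
C8: gcd(9, 3) = 3  ✔

Constraints 5, 6, and 7 are violated.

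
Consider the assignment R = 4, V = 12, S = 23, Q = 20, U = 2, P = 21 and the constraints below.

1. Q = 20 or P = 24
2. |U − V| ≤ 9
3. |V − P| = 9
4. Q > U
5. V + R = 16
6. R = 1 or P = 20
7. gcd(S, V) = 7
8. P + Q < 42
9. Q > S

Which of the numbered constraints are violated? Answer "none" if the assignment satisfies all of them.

1. Q = 20 = 20 (first disjunct)  ✔
2. |2 − 12| = 10; 10 > 9, exceeds bound 9  ✘
3. |12 − 21| = 9  ✔
4. Q = 20, U = 2; 20 > 2  ✔
5. V + R = 12 + 4 = 16  ✔
6. R = 4 ≠ 1 and P = 21 ≠ 20; both disjuncts false  ✘
7. gcd(23, 12) = 1, not 7  ✘
8. P + Q = 21 + 20 = 41; 41 < 42  ✔
9. Q = 20, S = 23; 20 ≤ 23 (want >)  ✘

Constraints 2, 6, 7, and 9 do not hold.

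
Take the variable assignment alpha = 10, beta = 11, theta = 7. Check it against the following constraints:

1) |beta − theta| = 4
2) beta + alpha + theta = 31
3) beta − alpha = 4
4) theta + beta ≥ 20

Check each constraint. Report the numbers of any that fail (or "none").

1) |11 − 7| = 4 — holds.
2) beta + alpha + theta = 11 + 10 + 7 = 28, not 31 — fails.
3) beta − alpha = 11 − 10 = 1, not 4 — fails.
4) theta + beta = 7 + 11 = 18; 18 < 20, bound 20 not met — fails.

Constraints 2, 3, and 4 do not hold.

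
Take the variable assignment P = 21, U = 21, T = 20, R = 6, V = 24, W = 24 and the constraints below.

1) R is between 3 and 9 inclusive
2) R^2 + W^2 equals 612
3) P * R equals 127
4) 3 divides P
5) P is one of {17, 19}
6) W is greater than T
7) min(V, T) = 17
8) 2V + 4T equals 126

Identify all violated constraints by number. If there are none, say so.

1) R = 6 lies in [3, 9] — OK.
2) R^2 + W^2 = 6^2 + 24^2 = 36 + 576 = 612 — OK.
3) P * R = 21 * 6 = 126, not 127 — violated.
4) 21 / 3 = 7, so 3 divides 21 — OK.
5) P = 21 is not in {17, 19} — violated.
6) W = 24, T = 20; 24 > 20 — OK.
7) min(24, 20) = 20, not 17 — violated.
8) 2V + 4T = 2(24) + 4(20) = 128, not 126 — violated.

Violated: 3, 5, 7, and 8.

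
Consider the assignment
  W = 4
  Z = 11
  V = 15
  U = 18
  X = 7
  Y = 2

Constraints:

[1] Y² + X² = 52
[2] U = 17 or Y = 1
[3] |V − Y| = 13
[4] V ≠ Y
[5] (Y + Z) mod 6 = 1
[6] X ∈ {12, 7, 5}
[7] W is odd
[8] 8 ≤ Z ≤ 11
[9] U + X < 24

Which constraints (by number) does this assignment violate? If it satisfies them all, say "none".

The assignment fails constraints 1, 2, 7, and 9.

[1] Y² + X² = 2² + 7² = 4 + 49 = 53, not 52 — violated.
[2] U = 18 ≠ 17 and Y = 2 ≠ 1; both disjuncts false — violated.
[3] |15 − 2| = 13 — satisfied.
[4] V = 15, Y = 2; distinct — satisfied.
[5] Y + Z = 13; 13 mod 6 = 1 — satisfied.
[6] X = 7 is in {12, 7, 5} — satisfied.
[7] W = 4 is even — violated.
[8] Z = 11 lies in [8, 11] — satisfied.
[9] U + X = 18 + 7 = 25; 25 ≥ 24, bound 24 not met — violated.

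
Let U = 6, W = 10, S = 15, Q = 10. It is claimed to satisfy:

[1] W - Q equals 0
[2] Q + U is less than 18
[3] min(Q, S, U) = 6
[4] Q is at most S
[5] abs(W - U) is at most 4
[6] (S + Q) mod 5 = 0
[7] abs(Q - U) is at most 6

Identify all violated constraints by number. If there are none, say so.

[1] W - Q = 10 - 10 = 0 — satisfied.
[2] Q + U = 10 + 6 = 16; 16 < 18 — satisfied.
[3] min(10, 15, 6) = 6 — satisfied.
[4] Q = 10, S = 15; 10 ≤ 15 — satisfied.
[5] abs(10 - 6) = 4; 4 ≤ 4 — satisfied.
[6] S + Q = 25; 25 mod 5 = 0 — satisfied.
[7] abs(10 - 6) = 4; 4 ≤ 6 — satisfied.

The assignment satisfies every constraint.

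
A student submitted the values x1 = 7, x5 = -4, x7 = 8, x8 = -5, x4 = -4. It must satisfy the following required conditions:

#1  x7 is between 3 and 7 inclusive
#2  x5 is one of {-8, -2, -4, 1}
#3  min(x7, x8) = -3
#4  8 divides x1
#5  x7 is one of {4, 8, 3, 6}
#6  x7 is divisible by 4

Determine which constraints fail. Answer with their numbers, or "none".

#1 x7 = 8 is outside [3, 7]  FAIL
#2 x5 = -4 is in {-8, -2, -4, 1}  OK
#3 min(8, -5) = -5, not -3  FAIL
#4 7 = 8*0 + 7, so 8 does not divide 7  FAIL
#5 x7 = 8 is in {4, 8, 3, 6}  OK
#6 8 / 4 = 2, so 4 divides 8  OK

No — constraints 1, 3, and 4 are not satisfied.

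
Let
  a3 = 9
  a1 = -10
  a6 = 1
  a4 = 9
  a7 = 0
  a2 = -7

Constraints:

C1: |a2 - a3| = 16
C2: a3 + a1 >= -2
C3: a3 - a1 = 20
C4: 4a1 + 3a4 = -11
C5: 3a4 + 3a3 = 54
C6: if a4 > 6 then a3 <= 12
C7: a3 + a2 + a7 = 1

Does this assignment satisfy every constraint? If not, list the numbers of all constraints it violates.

The assignment fails constraints 3, 4, 7.

C1: |-7 - 9| = 16  holds
C2: a3 + a1 = 9 + (-10) = -1; -1 ≥ -2  holds
C3: a3 - a1 = 9 - (-10) = 19, not 20  fails
C4: 4a1 + 3a4 = 4(-10) + 3(9) = -13, not -11  fails
C5: 3a4 + 3a3 = 3(9) + 3(9) = 54  holds
C6: a4 = 9 > 6, so we need a3 ≤ 12; a3 = 9 ≤ 12  holds
C7: a3 + a2 + a7 = 9 + (-7) + 0 = 2, not 1  fails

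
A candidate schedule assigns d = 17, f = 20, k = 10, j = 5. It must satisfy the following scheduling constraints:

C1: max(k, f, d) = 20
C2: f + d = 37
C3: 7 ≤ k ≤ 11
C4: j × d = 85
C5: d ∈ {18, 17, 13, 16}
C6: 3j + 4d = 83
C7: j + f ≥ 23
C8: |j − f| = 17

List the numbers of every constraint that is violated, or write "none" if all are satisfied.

C1: max(10, 20, 17) = 20  true
C2: f + d = 20 + 17 = 37  true
C3: k = 10 lies in [7, 11]  true
C4: j × d = 5 × 17 = 85  true
C5: d = 17 is in {18, 17, 13, 16}  true
C6: 3j + 4d = 3(5) + 4(17) = 83  true
C7: j + f = 5 + 20 = 25; 25 ≥ 23  true
C8: |5 − 20| = 15, not 17  false

The assignment fails constraint 8.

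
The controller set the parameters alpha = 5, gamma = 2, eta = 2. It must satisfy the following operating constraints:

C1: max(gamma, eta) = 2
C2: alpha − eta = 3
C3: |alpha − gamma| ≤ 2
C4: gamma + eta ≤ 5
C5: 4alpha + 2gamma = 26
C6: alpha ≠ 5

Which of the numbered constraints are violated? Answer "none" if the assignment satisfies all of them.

Constraints 3, 5, 6 do not hold.

C1: max(2, 2) = 2  holds
C2: alpha − eta = 5 − 2 = 3  holds
C3: |5 − 2| = 3; 3 > 2, exceeds bound 2  fails
C4: gamma + eta = 2 + 2 = 4; 4 ≤ 5  holds
C5: 4alpha + 2gamma = 4(5) + 2(2) = 24, not 26  fails
C6: alpha = 5, but 5 is required to differ  fails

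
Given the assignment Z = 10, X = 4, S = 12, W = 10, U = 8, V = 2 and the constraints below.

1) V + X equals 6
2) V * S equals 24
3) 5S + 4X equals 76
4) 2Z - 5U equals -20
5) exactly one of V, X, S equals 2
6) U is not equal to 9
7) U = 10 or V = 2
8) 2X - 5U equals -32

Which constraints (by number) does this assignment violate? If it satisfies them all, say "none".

None — every constraint holds.

1) V + X = 2 + 4 = 6  yes
2) V * S = 2 * 12 = 24  yes
3) 5S + 4X = 5(12) + 4(4) = 76  yes
4) 2Z - 5U = 2(10) - 5(8) = -20  yes
5) V=2, X=4, S=12; 1 of them equals 2  yes
6) U = 8, and 8 ≠ 9  yes
7) U = 8 ≠ 10, but V = 2 = 2 (second disjunct)  yes
8) 2X - 5U = 2(4) - 5(8) = -32  yes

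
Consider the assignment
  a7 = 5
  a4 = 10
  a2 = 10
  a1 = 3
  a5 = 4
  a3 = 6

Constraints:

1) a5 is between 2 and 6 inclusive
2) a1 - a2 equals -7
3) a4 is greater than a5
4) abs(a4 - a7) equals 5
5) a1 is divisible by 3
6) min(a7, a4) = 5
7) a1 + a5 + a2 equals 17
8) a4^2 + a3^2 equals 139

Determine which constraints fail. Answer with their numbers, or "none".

1) a5 = 4 lies in [2, 6] — holds.
2) a1 - a2 = 3 - 10 = -7 — holds.
3) a4 = 10, a5 = 4; 10 > 4 — holds.
4) abs(10 - 5) = 5 — holds.
5) 3 / 3 = 1, so 3 divides 3 — holds.
6) min(5, 10) = 5 — holds.
7) a1 + a5 + a2 = 3 + 4 + 10 = 17 — holds.
8) a4^2 + a3^2 = 10^2 + 6^2 = 100 + 36 = 136, not 139 — does not hold.

Constraint 8 does not hold.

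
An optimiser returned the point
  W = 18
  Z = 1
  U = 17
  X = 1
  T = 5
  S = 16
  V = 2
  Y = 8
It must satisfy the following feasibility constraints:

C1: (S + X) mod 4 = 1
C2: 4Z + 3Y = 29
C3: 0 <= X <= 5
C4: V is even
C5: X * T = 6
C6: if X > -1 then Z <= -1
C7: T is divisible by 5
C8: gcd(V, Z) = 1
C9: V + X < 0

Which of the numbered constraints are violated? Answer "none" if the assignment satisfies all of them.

Constraints 2, 5, 6, 9 are violated.

C1: S + X = 17; 17 mod 4 = 1 — holds.
C2: 4Z + 3Y = 4(1) + 3(8) = 28, not 29 — does not hold.
C3: X = 1 lies in [0, 5] — holds.
C4: V = 2 is even — holds.
C5: X * T = 1 * 5 = 5, not 6 — does not hold.
C6: X = 1 > -1, so we need Z ≤ -1; but Z = 1 > -1 — does not hold.
C7: 5 / 5 = 1, so 5 divides 5 — holds.
C8: gcd(2, 1) = 1 — holds.
C9: V + X = 2 + 1 = 3; 3 ≥ 0, bound 0 not met — does not hold.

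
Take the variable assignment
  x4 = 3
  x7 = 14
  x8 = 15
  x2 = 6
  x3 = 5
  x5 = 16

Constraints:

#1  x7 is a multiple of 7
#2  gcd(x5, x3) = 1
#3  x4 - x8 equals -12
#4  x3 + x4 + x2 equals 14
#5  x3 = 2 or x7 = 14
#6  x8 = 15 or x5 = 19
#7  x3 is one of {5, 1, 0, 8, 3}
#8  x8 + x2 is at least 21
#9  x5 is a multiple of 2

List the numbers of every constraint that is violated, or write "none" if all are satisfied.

#1 14 / 7 = 2, so 7 divides 14  ✓
#2 gcd(16, 5) = 1  ✓
#3 x4 - x8 = 3 - 15 = -12  ✓
#4 x3 + x4 + x2 = 5 + 3 + 6 = 14  ✓
#5 x3 = 5 ≠ 2, but x7 = 14 = 14 (second disjunct)  ✓
#6 x8 = 15 = 15 (first disjunct)  ✓
#7 x3 = 5 is in {5, 1, 0, 8, 3}  ✓
#8 x8 + x2 = 15 + 6 = 21; 21 ≥ 21  ✓
#9 16 / 2 = 8, so 2 divides 16  ✓

The assignment satisfies every constraint.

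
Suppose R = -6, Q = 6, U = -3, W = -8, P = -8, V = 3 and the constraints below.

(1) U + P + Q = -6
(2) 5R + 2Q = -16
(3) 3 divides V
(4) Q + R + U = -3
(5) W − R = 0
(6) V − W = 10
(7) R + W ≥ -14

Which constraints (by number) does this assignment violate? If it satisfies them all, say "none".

Constraints 1, 2, 5, 6 are violated.

(1) U + P + Q = -3 + (-8) + 6 = -5, not -6  false
(2) 5R + 2Q = 5(-6) + 2(6) = -18, not -16  false
(3) 3 / 3 = 1, so 3 divides 3  true
(4) Q + R + U = 6 + (-6) + (-3) = -3  true
(5) W − R = -8 − (-6) = -2, not 0  false
(6) V − W = 3 − (-8) = 11, not 10  false
(7) R + W = -6 + (-8) = -14; -14 ≥ -14  true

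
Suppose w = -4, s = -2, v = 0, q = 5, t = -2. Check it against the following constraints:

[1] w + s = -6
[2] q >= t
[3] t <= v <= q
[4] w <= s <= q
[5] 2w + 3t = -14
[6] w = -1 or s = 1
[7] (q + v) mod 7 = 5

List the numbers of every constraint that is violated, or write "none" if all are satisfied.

[1] w + s = -4 + (-2) = -6  holds
[2] q = 5, t = -2; 5 ≥ -2  holds
[3] values -2 <= 0 <= 5  holds
[4] values -4 <= -2 <= 5  holds
[5] 2w + 3t = 2(-4) + 3(-2) = -14  holds
[6] w = -4 ≠ -1 and s = -2 ≠ 1; both disjuncts false  fails
[7] q + v = 5; 5 mod 7 = 5  holds

The assignment fails constraint 6.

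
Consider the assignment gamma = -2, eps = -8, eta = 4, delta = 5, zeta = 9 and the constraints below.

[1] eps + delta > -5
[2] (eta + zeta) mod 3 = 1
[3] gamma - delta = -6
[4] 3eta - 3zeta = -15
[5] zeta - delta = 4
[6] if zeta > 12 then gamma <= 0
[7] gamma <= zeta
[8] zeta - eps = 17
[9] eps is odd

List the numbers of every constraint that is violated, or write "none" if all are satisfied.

No — constraints 3 and 9 are not satisfied.

[1] eps + delta = -8 + 5 = -3; -3 > -5  ✔
[2] eta + zeta = 13; 13 mod 3 = 1  ✔
[3] gamma - delta = -2 - 5 = -7, not -6  ✘
[4] 3eta - 3zeta = 3(4) - 3(9) = -15  ✔
[5] zeta - delta = 9 - 5 = 4  ✔
[6] zeta = 9, not > 12; antecedent false, conditional vacuously true  ✔
[7] gamma = -2, zeta = 9; -2 ≤ 9  ✔
[8] zeta - eps = 9 - (-8) = 17  ✔
[9] eps = -8 is even  ✘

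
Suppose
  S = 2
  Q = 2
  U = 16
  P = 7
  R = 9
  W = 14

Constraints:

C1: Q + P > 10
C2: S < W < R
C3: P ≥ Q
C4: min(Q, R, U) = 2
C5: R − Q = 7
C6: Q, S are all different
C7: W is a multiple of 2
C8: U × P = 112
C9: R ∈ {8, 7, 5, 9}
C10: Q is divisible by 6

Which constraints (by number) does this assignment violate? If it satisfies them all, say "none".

C1: Q + P = 2 + 7 = 9; 9 ≤ 10, bound 10 not met  ✗
C2: values 2, 14, 9; W = 14 is not < R = 9  ✗
C3: P = 7, Q = 2; 7 ≥ 2  ✓
C4: min(2, 9, 16) = 2  ✓
C5: R − Q = 9 − 2 = 7  ✓
C6: Q = S = 2, not all different  ✗
C7: 14 / 2 = 7, so 2 divides 14  ✓
C8: U × P = 16 × 7 = 112  ✓
C9: R = 9 is in {8, 7, 5, 9}  ✓
C10: 2 = 6×0 + 2, so 6 does not divide 2  ✗

Constraints 1, 2, 6, and 10 are violated.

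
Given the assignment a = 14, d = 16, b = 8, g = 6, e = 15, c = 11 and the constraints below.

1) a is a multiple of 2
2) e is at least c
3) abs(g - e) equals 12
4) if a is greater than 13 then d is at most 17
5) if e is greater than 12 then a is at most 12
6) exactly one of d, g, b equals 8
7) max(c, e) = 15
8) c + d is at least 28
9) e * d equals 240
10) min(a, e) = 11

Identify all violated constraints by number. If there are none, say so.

Constraints 3, 5, 8, and 10 are violated.

1) 14 / 2 = 7, so 2 divides 14  ✓
2) e = 15, c = 11; 15 ≥ 11  ✓
3) abs(6 - 15) = 9, not 12  ✗
4) a = 14 > 13, so we need d ≤ 17; d = 16 ≤ 17  ✓
5) e = 15 > 12, so we need a ≤ 12; but a = 14 > 12  ✗
6) d=16, g=6, b=8; 1 of them equals 8  ✓
7) max(11, 15) = 15  ✓
8) c + d = 11 + 16 = 27; 27 < 28, bound 28 not met  ✗
9) e * d = 15 * 16 = 240  ✓
10) min(14, 15) = 14, not 11  ✗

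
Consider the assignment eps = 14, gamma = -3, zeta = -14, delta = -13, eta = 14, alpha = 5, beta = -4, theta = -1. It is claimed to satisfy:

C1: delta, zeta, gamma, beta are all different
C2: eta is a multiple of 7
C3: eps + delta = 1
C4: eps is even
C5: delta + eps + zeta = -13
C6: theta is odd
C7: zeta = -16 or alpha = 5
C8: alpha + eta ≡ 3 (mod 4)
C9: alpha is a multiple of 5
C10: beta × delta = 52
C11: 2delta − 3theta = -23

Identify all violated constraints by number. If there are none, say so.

C1: values -13, -14, -3, -4 are pairwise distinct  holds
C2: 14 / 7 = 2, so 7 divides 14  holds
C3: eps + delta = 14 + (-13) = 1  holds
C4: eps = 14 is even  holds
C5: delta + eps + zeta = -13 + 14 + (-14) = -13  holds
C6: theta = -1 is odd  holds
C7: zeta = -14 ≠ -16, but alpha = 5 = 5 (second disjunct)  holds
C8: alpha + eta = 19; 19 mod 4 = 3  holds
C9: 5 / 5 = 1, so 5 divides 5  holds
C10: beta × delta = -4 × (-13) = 52  holds
C11: 2delta − 3theta = 2(-13) − 3(-1) = -23  holds

The assignment satisfies every constraint.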